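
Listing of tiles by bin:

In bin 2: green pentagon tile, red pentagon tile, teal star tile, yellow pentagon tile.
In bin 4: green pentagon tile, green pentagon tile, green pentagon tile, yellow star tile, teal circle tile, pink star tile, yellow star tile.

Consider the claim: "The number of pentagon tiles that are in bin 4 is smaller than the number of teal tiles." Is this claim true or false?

False

pentagon tiles in bin 4: 3.
teal tiles: 2.
The claim requires 3 < 2, which does not hold.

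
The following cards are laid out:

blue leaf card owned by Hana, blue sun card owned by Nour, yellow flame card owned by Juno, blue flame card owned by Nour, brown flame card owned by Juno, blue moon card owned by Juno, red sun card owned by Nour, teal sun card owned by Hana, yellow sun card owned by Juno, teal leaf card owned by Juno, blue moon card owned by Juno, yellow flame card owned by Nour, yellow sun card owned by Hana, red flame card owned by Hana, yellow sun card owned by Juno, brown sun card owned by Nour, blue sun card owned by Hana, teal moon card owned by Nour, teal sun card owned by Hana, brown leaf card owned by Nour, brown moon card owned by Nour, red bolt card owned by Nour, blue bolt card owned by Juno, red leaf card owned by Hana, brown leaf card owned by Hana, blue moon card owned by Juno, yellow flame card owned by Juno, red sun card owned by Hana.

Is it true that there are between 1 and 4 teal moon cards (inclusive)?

There is 1 teal moon card.
The claim requires 1 ≤ 1 ≤ 4, which holds.

True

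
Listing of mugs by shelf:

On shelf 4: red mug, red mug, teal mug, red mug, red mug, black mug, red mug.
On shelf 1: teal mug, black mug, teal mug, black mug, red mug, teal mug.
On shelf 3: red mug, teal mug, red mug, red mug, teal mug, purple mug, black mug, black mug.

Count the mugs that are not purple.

20

Total mugs: 21; with the excluded value: 1; remaining 21 − 1 = 20.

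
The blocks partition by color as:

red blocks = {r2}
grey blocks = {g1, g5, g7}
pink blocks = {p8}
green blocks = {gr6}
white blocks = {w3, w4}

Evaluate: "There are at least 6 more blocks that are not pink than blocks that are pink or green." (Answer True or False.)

blocks that are not pink: 7.
blocks that are pink or green: 2.
The claim requires 7 − 2 = 5 ≥ 6, which does not hold.

False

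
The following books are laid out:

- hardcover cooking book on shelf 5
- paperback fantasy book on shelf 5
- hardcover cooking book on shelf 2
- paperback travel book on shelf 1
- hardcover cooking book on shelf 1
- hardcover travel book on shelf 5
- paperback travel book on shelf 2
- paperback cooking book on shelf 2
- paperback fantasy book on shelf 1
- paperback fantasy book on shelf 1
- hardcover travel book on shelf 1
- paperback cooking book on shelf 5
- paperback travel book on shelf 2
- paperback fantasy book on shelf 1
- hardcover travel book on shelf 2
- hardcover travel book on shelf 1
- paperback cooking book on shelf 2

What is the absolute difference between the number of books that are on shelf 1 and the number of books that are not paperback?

books on shelf 1: 7. books that are not paperback: 7.
|7 − 7| = 7 − 7 = 0.

0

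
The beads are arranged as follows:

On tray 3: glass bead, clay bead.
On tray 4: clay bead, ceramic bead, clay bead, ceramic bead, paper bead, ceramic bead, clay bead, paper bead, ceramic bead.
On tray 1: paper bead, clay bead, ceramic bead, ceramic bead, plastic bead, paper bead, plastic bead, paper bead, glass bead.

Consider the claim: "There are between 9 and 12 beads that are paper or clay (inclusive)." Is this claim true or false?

|beads that are paper or clay| = 10.
The claim requires 9 ≤ 10 ≤ 12, which holds.

True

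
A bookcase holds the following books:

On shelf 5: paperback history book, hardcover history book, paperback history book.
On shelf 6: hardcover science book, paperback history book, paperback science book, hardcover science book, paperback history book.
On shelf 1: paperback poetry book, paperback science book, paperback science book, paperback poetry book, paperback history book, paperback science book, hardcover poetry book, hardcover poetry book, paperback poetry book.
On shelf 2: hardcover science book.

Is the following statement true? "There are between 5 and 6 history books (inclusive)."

There are 6 history books.
The claim requires 5 ≤ 6 ≤ 6, which holds.

True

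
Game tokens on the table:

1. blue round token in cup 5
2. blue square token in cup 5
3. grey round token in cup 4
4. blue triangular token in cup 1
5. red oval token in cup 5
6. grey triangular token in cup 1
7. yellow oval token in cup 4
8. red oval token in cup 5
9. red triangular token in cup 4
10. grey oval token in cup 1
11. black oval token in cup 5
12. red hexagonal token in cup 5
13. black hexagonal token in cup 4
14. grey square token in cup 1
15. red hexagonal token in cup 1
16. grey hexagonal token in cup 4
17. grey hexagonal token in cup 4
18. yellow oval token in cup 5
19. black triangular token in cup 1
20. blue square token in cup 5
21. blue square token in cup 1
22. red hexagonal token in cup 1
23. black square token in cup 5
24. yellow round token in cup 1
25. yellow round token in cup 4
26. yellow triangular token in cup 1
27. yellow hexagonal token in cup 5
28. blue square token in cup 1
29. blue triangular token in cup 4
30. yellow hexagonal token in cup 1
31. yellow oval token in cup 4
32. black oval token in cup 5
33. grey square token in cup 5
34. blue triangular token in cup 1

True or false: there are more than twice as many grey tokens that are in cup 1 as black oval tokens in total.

There are 3 grey tokens in cup 1.
There are 2 black oval tokens.
The claim requires 3 > 2 × 2 = 4, which does not hold.

False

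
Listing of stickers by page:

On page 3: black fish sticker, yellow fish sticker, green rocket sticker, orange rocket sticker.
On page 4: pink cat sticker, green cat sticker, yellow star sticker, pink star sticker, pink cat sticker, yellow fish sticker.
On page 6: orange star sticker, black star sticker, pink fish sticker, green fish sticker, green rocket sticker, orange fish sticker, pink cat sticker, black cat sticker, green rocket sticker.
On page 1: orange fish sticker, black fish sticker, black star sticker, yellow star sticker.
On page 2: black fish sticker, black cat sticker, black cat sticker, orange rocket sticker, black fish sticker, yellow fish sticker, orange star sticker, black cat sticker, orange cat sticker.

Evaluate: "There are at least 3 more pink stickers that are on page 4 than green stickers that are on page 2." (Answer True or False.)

|pink stickers on page 4| = 3.
|green stickers on page 2| = 0.
The claim requires 3 − 0 = 3 ≥ 3, which holds.

True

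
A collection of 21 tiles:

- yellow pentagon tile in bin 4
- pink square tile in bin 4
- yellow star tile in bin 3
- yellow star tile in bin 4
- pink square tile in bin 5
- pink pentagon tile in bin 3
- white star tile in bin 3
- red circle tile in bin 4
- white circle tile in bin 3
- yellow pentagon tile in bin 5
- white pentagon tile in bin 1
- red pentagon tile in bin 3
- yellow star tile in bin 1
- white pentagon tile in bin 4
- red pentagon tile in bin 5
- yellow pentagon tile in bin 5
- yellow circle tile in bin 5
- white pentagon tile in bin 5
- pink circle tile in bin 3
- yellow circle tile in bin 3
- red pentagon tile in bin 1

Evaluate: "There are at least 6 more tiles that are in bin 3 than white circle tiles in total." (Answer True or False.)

True

There are 7 tiles in bin 3.
There is 1 white circle tile.
The claim requires 7 − 1 = 6 ≥ 6, which holds.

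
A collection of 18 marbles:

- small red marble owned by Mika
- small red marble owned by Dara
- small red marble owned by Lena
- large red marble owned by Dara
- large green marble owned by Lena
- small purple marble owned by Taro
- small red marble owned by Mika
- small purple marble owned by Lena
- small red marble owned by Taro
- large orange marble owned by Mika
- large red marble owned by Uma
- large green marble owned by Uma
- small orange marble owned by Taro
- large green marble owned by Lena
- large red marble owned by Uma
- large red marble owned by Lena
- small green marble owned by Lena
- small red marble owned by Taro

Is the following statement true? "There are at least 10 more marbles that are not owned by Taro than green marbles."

True

Count of marbles that are not owned by Taro: 14.
There are 4 green marbles.
The claim requires 14 − 4 = 10 ≥ 10, which holds.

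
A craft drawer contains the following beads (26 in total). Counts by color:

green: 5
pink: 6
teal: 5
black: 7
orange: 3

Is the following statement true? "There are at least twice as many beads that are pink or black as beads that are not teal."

beads that are pink or black: 13.
beads that are not teal: 21.
The claim requires 13 ≥ 2 × 21 = 42, which does not hold.

False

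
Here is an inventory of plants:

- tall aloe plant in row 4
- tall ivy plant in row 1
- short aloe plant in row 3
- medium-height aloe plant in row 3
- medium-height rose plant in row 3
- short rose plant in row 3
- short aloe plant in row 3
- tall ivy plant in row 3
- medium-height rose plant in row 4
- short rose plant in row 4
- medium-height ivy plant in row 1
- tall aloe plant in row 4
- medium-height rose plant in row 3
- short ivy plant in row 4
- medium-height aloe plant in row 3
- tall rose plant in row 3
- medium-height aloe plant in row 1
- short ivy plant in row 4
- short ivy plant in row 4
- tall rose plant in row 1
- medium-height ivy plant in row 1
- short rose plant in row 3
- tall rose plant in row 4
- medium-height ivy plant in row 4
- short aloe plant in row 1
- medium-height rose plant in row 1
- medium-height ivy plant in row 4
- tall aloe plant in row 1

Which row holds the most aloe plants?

Counts by row (restricted to aloe plants): row 3→4, row 1→3, row 4→2.
The maximum is 4, held uniquely by row 3.

row 3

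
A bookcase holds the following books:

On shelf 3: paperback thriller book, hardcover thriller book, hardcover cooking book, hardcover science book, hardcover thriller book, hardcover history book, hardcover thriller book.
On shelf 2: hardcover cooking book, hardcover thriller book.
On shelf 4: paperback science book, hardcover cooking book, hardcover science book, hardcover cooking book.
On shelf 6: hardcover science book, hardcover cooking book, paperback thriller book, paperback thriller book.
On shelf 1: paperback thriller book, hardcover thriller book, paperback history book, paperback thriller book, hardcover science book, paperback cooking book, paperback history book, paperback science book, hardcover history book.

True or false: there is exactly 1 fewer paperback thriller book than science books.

True

paperback thriller books: 5.
science books: 6.
The claim requires 6 − 5 (= 1) to equal 1, which holds.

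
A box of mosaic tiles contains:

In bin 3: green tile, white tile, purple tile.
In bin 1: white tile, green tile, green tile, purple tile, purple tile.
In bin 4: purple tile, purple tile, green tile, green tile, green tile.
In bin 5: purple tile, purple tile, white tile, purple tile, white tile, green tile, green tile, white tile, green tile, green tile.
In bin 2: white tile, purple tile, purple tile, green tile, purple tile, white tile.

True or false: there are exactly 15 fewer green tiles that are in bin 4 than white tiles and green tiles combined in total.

True

|green tiles in bin 4| = 3.
white tiles: 7; green tiles: 11; combined: 7 + 11 = 18.
The claim requires 18 − 3 (= 15) to equal 15, which holds.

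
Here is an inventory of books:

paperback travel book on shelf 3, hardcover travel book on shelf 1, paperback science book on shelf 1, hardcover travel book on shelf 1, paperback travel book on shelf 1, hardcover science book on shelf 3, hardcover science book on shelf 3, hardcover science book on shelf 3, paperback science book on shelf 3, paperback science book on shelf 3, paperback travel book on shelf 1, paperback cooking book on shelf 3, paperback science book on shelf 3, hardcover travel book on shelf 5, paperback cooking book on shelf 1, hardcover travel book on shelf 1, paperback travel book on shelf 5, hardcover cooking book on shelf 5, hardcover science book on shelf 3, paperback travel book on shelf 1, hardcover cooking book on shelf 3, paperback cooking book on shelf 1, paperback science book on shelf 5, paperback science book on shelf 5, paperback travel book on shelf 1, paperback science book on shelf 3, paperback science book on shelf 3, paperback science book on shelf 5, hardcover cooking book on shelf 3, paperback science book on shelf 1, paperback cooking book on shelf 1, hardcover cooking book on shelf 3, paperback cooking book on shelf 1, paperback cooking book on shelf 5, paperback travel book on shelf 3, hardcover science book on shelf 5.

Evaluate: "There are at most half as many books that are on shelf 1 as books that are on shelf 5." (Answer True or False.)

books on shelf 1: 13.
books on shelf 5: 8.
The claim requires 2 × 13 = 26 ≤ 8, which does not hold.

False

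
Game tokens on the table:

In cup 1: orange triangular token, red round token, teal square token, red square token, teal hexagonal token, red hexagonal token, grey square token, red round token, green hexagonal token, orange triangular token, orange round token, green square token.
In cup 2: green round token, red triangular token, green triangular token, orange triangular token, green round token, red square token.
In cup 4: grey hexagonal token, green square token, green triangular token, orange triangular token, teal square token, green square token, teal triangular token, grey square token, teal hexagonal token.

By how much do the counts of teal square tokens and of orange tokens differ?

3

teal square tokens: 2. orange tokens: 5.
|2 − 5| = 5 − 2 = 3.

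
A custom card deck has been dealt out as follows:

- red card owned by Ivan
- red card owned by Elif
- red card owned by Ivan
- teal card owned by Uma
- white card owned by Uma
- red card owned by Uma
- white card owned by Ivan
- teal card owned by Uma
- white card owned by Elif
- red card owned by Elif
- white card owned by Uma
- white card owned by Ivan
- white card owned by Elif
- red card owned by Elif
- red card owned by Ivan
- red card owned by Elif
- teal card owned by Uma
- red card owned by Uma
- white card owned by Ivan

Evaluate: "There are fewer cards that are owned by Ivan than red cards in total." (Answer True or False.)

Count of cards owned by Ivan: 6.
There are 9 red cards.
The claim requires 6 < 9, which holds.

True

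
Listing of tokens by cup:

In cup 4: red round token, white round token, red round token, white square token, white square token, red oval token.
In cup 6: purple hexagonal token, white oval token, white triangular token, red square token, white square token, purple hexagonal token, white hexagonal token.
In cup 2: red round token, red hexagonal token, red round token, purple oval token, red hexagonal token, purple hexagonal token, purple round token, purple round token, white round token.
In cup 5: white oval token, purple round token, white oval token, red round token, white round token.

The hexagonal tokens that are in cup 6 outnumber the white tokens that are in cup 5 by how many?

0

hexagonal tokens in cup 6: 3.
white tokens in cup 5: 3.
3 − 3 = 0.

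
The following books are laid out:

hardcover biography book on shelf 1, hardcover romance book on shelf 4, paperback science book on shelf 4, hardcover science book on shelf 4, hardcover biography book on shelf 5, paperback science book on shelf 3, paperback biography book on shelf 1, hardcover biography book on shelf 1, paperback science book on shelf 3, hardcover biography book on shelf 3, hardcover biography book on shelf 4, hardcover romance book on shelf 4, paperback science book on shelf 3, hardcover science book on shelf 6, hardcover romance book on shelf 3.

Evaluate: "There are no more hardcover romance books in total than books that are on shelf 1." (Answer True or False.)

True

|hardcover romance books| = 3.
|books on shelf 1| = 3.
The claim requires 3 ≤ 3, which holds.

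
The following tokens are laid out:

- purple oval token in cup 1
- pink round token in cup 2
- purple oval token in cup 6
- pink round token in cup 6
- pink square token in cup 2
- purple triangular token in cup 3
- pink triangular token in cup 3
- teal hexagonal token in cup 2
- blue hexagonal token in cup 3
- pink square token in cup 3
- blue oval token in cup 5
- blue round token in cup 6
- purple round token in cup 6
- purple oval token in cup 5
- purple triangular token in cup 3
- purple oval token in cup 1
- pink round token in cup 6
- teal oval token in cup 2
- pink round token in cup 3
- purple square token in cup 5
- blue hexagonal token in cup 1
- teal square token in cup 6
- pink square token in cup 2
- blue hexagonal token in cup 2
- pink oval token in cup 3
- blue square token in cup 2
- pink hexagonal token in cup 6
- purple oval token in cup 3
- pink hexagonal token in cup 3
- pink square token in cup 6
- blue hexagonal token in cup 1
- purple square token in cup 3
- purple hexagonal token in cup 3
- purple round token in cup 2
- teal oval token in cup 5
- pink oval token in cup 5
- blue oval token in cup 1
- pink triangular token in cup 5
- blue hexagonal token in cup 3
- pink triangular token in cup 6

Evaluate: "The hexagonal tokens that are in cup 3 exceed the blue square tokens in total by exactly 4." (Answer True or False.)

False

|hexagonal tokens in cup 3| = 4.
|blue square tokens| = 1.
The claim requires 4 − 1 (= 3) to equal 4, which does not hold.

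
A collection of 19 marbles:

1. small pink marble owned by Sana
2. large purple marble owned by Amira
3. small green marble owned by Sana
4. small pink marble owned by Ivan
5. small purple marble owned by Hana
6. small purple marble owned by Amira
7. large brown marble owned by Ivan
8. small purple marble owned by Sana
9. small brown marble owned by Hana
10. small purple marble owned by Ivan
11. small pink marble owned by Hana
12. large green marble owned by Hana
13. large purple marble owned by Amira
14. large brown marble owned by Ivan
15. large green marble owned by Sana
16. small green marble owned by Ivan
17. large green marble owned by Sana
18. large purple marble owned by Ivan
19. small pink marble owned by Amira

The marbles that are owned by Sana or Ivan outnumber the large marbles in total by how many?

marbles owned by Sana or Ivan: 11.
large marbles: 8.
11 − 8 = 3.

3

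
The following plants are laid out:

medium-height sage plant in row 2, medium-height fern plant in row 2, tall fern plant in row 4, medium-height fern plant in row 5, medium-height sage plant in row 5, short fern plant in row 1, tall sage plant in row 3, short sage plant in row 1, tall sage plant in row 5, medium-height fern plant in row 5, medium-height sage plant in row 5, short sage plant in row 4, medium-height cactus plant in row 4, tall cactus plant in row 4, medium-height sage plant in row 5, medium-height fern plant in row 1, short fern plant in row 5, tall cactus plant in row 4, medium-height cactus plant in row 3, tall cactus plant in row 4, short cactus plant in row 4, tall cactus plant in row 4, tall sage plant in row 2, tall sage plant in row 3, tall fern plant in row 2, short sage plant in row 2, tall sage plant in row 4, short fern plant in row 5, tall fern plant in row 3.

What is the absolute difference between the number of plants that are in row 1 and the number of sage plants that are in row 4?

plants in row 1: 3. sage plants in row 4: 2.
|3 − 2| = 3 − 2 = 1.

1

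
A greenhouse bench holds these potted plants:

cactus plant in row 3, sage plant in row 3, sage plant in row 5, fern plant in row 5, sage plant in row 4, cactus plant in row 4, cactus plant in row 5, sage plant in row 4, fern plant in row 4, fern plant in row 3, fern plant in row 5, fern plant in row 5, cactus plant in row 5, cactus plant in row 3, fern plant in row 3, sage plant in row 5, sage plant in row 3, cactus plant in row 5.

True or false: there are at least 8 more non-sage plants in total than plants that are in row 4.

True

There are 12 non-sage plants.
There are 4 plants in row 4.
The claim requires 12 − 4 = 8 ≥ 8, which holds.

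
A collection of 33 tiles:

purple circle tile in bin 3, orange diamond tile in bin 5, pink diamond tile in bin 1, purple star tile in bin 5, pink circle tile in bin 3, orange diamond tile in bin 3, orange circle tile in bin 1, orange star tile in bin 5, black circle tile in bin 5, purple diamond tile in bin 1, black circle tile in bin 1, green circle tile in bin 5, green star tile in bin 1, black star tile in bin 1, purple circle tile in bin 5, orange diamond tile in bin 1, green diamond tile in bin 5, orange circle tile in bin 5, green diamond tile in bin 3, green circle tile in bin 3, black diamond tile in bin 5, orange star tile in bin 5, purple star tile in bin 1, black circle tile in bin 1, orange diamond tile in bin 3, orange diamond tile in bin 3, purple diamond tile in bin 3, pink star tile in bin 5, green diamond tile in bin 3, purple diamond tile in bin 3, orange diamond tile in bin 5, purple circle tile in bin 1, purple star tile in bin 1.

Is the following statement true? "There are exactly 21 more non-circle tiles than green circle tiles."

non-circle tiles: 22.
green circle tiles: 2.
The claim requires 22 − 2 (= 20) to equal 21, which does not hold.

False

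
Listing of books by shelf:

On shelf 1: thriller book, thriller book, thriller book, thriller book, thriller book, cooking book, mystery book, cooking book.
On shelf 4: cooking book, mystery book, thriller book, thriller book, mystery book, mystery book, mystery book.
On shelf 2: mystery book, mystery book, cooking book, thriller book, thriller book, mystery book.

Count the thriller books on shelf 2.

2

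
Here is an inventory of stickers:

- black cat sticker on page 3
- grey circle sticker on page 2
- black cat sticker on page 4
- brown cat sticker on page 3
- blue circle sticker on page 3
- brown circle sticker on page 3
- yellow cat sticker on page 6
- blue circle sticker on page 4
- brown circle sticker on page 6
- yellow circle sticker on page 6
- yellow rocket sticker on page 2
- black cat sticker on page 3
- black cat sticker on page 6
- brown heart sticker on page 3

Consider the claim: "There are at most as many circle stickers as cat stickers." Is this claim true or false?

There are 6 circle stickers.
There are 6 cat stickers.
The claim requires 6 ≤ 6, which holds.

True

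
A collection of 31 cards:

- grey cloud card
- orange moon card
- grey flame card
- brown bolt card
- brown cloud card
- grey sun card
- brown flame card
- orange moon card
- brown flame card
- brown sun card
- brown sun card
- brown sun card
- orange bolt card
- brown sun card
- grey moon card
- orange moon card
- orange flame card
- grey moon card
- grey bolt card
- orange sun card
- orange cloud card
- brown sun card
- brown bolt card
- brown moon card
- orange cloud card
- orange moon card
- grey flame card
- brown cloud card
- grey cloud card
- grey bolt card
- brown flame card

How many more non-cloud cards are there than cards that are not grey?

3

non-cloud cards: 25.
cards that are not grey: 22.
25 − 22 = 3.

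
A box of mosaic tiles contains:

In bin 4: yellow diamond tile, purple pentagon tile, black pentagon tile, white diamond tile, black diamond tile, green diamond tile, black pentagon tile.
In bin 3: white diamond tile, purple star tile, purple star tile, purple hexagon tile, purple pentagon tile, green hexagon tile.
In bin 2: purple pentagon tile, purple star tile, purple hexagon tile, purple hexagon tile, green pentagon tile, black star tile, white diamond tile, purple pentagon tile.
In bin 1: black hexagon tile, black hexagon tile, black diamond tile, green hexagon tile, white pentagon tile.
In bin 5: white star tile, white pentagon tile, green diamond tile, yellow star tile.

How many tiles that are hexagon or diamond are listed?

diamond: 8; hexagon: 7; together 8 + 7 = 15.

15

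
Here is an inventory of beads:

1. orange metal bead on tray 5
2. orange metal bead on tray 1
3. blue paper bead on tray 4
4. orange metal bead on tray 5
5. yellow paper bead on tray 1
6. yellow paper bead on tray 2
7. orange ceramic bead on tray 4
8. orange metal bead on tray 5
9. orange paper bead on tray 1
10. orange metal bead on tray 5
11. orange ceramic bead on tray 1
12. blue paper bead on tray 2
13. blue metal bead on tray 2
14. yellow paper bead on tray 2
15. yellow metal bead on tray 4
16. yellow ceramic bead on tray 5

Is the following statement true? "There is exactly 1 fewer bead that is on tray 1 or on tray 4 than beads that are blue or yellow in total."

True

beads on tray 1 or on tray 4: 7.
beads that are blue or yellow: 8.
The claim requires 8 − 7 (= 1) to equal 1, which holds.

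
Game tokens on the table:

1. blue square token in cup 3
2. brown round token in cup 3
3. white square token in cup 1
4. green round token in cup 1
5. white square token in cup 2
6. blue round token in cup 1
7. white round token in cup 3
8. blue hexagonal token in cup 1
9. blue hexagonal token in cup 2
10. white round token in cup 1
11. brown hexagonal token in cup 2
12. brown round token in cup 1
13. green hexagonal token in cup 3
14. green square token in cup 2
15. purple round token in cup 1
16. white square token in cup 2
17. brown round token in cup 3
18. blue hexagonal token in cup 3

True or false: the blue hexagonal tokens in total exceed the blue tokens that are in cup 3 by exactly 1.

|blue hexagonal tokens| = 3.
|blue tokens in cup 3| = 2.
The claim requires 3 − 2 (= 1) to equal 1, which holds.

True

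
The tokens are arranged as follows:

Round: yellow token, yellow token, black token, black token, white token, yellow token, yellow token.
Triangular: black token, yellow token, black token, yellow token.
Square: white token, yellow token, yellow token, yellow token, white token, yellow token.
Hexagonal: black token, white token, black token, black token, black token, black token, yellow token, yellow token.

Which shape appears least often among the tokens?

triangular

Counts by shape: hexagonal 8, round 7, square 6, triangular 4.
The minimum is 4, held uniquely by triangular.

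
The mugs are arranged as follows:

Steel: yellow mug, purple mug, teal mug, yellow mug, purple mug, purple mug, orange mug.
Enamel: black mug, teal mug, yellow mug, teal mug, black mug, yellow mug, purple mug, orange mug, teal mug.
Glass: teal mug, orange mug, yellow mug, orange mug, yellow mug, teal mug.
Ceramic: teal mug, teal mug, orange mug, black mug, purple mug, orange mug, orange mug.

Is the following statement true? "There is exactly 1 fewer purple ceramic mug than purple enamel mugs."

False

purple ceramic mugs: 1.
purple enamel mugs: 1.
The claim requires 1 − 1 (= 0) to equal 1, which does not hold.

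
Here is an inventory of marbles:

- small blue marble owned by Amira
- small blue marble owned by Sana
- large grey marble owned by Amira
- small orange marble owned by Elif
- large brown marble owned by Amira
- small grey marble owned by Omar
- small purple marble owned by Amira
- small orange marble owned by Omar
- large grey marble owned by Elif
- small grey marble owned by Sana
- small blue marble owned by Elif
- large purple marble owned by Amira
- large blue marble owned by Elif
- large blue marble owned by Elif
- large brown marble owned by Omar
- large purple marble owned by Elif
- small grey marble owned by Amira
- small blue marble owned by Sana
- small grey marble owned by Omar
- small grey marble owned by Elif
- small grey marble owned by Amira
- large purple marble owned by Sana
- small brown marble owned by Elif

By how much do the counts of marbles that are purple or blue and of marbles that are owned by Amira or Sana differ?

1

marbles that are purple or blue: 10. marbles owned by Amira or Sana: 11.
|10 − 11| = 11 − 10 = 1.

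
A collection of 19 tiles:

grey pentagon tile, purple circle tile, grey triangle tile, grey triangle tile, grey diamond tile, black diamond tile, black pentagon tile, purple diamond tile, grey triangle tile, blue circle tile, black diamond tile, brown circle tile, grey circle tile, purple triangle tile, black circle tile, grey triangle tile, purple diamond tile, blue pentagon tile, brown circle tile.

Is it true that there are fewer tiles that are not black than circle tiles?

There are 15 tiles that are not black.
There are 6 circle tiles.
The claim requires 15 < 6, which does not hold.

False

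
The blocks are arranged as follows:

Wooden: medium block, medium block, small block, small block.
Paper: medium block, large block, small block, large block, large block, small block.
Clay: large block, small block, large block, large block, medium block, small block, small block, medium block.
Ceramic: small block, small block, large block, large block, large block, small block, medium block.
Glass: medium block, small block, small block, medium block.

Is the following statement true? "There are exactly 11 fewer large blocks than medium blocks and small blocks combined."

large blocks: 9.
medium blocks: 8; small blocks: 12; combined: 8 + 12 = 20.
The claim requires 20 − 9 (= 11) to equal 11, which holds.

True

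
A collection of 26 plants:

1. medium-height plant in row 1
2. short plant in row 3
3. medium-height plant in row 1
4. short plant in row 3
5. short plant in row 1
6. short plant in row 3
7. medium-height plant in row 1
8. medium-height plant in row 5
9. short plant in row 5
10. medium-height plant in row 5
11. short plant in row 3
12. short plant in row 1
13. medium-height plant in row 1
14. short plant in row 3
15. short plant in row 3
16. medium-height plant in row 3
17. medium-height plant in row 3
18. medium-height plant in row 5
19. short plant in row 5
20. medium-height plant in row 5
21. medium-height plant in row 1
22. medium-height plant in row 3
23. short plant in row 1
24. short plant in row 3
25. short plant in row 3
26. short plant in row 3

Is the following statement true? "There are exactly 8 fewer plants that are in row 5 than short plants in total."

True

|plants in row 5| = 6.
|short plants| = 14.
The claim requires 14 − 6 (= 8) to equal 8, which holds.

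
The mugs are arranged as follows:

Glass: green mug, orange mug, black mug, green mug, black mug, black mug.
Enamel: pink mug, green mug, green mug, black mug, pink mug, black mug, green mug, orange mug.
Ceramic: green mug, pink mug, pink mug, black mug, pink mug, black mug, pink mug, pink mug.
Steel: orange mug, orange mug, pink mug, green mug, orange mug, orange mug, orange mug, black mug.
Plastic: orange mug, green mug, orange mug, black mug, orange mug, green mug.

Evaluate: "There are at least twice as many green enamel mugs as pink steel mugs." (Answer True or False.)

True

There are 3 green enamel mugs.
There is 1 pink steel mug.
The claim requires 3 ≥ 2 × 1 = 2, which holds.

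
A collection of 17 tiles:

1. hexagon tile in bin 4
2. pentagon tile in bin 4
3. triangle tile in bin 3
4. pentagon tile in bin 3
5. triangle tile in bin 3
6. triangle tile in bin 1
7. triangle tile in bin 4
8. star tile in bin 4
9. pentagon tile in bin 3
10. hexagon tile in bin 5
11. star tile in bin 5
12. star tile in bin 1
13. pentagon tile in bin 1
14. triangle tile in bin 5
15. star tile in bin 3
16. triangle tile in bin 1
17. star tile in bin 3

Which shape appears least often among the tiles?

hexagon

Counts by shape: triangle 6, star 5, pentagon 4, hexagon 2.
The minimum is 2, held uniquely by hexagon.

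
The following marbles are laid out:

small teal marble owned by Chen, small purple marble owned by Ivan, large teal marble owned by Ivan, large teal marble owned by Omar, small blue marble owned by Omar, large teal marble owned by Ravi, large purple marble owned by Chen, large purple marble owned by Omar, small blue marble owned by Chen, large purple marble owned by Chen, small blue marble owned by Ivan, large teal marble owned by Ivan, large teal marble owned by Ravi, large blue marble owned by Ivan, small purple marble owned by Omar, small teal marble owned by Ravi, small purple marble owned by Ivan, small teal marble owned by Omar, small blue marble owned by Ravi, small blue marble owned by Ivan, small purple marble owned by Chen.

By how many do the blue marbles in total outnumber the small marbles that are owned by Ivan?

blue marbles: 6.
small marbles owned by Ivan: 4.
6 − 4 = 2.

2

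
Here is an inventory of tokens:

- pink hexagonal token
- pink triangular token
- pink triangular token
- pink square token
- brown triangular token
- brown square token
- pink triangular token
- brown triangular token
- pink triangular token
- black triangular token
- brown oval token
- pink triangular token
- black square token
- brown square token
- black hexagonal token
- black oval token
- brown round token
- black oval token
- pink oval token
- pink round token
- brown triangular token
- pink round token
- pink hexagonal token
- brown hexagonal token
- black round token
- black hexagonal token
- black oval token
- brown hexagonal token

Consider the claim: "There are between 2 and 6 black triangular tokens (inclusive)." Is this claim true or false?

False

black triangular tokens: 1.
The claim requires 2 ≤ 1 ≤ 6, which does not hold.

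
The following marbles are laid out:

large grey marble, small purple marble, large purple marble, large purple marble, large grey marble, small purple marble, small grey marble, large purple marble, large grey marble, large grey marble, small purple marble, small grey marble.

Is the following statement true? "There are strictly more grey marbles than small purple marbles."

There are 6 grey marbles.
There are 3 small purple marbles.
The claim requires 6 > 3, which holds.

True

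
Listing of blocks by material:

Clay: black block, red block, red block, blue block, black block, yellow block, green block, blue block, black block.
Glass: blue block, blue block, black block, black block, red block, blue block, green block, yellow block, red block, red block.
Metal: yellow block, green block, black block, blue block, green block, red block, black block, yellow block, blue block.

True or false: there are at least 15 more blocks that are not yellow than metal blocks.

True

There are 24 blocks that are not yellow.
There are 9 metal blocks.
The claim requires 24 − 9 = 15 ≥ 15, which holds.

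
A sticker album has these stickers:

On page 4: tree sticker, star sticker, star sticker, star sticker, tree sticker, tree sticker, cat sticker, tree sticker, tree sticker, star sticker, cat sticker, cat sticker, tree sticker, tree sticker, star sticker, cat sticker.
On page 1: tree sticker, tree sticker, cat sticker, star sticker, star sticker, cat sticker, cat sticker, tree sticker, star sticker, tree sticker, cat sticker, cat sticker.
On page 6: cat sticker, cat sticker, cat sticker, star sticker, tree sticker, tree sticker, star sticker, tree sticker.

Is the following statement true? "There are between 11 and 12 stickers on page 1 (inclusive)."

|stickers on page 1| = 12.
The claim requires 11 ≤ 12 ≤ 12, which holds.

True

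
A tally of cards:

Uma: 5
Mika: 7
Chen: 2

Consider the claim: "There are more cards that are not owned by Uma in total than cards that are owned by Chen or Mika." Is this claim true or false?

|cards that are not owned by Uma| = 9.
|cards owned by Chen or Mika| = 9.
The claim requires 9 > 9, which does not hold.

False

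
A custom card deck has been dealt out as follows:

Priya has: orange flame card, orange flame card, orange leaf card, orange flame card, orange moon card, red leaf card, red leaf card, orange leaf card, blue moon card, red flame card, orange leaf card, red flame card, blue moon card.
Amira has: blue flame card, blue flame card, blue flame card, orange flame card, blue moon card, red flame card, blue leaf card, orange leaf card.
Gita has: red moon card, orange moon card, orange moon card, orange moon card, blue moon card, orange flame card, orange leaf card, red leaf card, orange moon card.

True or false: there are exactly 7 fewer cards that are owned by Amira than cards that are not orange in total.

cards owned by Amira: 8.
cards that are not orange: 15.
The claim requires 15 − 8 (= 7) to equal 7, which holds.

True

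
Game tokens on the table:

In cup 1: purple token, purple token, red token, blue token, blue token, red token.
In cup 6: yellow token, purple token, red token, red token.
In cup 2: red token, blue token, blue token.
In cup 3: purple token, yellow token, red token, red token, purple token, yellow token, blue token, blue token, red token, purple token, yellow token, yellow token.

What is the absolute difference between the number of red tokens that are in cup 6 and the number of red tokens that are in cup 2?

1

red tokens in cup 6: 2. red tokens in cup 2: 1.
|2 − 1| = 2 − 1 = 1.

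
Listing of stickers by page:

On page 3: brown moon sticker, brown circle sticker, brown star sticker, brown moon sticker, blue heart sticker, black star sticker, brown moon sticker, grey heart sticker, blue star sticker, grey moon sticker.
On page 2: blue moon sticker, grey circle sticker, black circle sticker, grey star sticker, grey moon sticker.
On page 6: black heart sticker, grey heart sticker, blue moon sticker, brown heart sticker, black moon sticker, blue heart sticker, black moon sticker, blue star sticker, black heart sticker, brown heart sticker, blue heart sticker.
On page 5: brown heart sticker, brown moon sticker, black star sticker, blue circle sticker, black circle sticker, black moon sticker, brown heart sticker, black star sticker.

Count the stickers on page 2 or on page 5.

on page 2: 5; on page 5: 8; together 5 + 8 = 13.

13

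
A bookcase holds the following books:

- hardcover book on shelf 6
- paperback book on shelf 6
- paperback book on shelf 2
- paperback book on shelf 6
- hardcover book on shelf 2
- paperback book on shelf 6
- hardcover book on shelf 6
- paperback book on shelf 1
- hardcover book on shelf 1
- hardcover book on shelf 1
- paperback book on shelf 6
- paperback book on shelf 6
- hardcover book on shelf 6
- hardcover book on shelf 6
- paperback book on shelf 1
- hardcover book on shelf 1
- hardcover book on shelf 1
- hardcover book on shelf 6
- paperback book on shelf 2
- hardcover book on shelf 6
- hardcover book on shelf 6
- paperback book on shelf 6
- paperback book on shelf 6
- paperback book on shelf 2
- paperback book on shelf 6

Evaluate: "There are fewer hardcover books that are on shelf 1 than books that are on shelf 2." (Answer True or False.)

False

There are 4 hardcover books on shelf 1.
There are 4 books on shelf 2.
The claim requires 4 < 4, which does not hold.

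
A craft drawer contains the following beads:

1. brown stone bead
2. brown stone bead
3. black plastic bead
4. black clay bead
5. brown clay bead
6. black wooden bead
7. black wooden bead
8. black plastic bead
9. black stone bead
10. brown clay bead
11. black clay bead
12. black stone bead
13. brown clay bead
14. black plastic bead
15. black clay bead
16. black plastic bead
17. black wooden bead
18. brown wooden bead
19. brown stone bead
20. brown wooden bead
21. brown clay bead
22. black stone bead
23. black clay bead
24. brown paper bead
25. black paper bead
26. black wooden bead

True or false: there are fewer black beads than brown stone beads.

black beads: 16.
brown stone beads: 3.
The claim requires 16 < 3, which does not hold.

False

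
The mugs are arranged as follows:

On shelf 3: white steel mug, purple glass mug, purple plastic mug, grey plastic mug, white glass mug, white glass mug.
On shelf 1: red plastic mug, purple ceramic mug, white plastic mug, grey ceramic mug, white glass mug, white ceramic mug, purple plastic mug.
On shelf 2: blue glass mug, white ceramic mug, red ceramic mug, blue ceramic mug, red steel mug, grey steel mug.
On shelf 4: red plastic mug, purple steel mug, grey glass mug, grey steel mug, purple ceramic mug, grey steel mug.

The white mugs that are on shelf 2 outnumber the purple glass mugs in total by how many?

0

white mugs on shelf 2: 1.
purple glass mugs: 1.
1 − 1 = 0.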